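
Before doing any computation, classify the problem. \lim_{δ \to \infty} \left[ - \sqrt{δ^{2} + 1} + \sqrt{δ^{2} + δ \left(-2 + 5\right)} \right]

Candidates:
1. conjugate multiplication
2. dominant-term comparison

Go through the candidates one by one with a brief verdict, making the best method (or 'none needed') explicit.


Diagnosis: conjugate multiplication — \sqrt{δ^{2} + δ \left(-2 + 5\right)} and \sqrt{δ^{2} + 1} both blow up, but their difference is tame once the conjugate rationalizes it.
- conjugate multiplication — yes — fits the structure here.
- dominant-term comparison: this limit is not decided by comparing leading-term growth at infinity.


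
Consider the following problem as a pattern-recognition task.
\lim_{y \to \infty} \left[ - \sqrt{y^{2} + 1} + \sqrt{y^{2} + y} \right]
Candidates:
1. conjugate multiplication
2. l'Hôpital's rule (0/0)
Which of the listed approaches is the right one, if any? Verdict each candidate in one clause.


Verdict: conjugate multiplication — divergence minus divergence hides a finite answer — expose it by pairing \sqrt{y^{2} + y} - \sqrt{y^{2} + 1} with its conjugate.
- conjugate multiplication — applicable, and directly so.
- l'Hôpital's rule (0/0) — no quotient structure at all: the clash is ∞ minus ∞, which rationalizing converts into a tractable ratio.


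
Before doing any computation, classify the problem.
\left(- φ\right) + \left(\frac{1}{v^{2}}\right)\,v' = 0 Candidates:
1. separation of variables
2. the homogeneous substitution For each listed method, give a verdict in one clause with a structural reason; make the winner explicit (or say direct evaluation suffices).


Verdict: separation of variables — solved for the derivative, the right side factors as φ times v^{2} — all φ-dependence separates from all v-dependence.
- separation of variables: yes — fits the structure here.
- the homogeneous substitution — the slope changes under joint rescaling, failing the degree-zero test.


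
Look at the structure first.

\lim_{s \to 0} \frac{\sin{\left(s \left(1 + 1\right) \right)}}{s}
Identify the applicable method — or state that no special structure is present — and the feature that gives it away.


Best approach: l'Hôpital's rule (0/0) — the 0/0 form at 0 is the signature situation for l'Hôpital's rule. A local series expansion at the point resolves it as well; the rule is the packaged version of that step.


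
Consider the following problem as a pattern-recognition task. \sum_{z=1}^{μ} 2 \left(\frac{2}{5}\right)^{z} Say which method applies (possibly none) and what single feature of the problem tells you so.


Diagnosis: the geometric series formula — consecutive terms stand in a fixed index-free ratio — the geometric sum formula closes it.


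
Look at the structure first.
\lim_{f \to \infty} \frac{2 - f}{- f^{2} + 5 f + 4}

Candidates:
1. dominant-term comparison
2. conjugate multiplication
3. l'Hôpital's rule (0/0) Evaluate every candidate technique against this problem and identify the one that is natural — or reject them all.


Verdict: dominant-term comparison — divide by the highest power of f present: lower-order terms vanish and the dominant ratio remains.
- dominant-term comparison — yes, a natural case for it.
- conjugate multiplication: no difference of divergent radicals appears, so rationalizing has nothing to cancel.
- l'Hôpital's rule (0/0): as a single quotient the expression runs to ∞/∞ at the limit point — an at-infinity form of the rule would apply, though the leading-growth comparison is the direct reading.


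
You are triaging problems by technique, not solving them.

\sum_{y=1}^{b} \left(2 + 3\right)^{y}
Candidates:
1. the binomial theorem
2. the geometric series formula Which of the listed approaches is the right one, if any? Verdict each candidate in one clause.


Diagnosis: the geometric series formula — consecutive terms stand in a fixed index-free ratio — the geometric sum formula closes it.
- the binomial theorem: the terms lack the binomial-coefficient-weighted complementary-power pattern of an expansion.
- the geometric series formula — a fit — the right tool for this form.


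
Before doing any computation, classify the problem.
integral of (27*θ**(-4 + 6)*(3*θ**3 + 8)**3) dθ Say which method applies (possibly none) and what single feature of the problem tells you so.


Verdict: u-substitution — viewed as a product, the integrand is a composition evaluated at 3*θ**3 + 8 times (a constant multiple of) that inner expression's derivative, so u = 3*θ**3 + 8 makes it elementary. Brute-force expansion works too — the substitution sees the structure instead of grinding through terms.


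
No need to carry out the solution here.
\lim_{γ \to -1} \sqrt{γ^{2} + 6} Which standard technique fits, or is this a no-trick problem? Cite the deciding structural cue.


Verdict: no special technique — the expression is continuous at the evaluation point — substitute directly; no indeterminate form appears.


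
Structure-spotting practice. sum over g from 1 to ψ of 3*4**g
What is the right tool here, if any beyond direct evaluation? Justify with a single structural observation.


Verdict: the geometric series formula — term-over-term division gives 4 every time — index-free ratio, geometric sum formula applies.


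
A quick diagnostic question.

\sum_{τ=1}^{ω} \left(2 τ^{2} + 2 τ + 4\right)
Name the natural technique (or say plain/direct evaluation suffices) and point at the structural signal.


Technique: no special technique — this is bookkeeping, not technique: standard formulas for sums of constant-multiple powers of τ apply termwise.


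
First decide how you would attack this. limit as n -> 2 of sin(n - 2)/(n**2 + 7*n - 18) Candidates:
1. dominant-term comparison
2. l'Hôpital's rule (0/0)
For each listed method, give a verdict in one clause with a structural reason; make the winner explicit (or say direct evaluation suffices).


Technique: l'Hôpital's rule (0/0) — numerator and denominator both vanish at 2 — a genuine 0/0 form, which is exactly when l'Hôpital applies. The standard small-argument limits would also carry it; the rule is the systematic route.
- dominant-term comparison — this limit is not decided by comparing leading-term growth at infinity.
- l'Hôpital's rule (0/0) — applies; the problem has the shape this method handles.


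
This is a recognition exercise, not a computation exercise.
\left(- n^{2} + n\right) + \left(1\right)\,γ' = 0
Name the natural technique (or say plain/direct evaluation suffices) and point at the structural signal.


Diagnosis: no special technique — with γ absent the equation is not coupled at all: direct integration in n.


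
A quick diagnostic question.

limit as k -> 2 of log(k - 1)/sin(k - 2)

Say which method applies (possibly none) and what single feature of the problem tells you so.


Best approach: l'Hôpital's rule (0/0) — numerator and denominator both vanish at 2 — a genuine 0/0 form, which is exactly when l'Hôpital applies. A first-order expansion at the point is an equally standard path; the rule packages it.


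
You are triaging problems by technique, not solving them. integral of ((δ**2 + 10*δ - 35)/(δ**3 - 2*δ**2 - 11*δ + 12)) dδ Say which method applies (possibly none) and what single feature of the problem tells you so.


Best approach: partial fractions — a proper rational integrand over the factorable δ**3 - 2*δ**2 - 11*δ + 12: partial fractions reduce it to elementary pieces.


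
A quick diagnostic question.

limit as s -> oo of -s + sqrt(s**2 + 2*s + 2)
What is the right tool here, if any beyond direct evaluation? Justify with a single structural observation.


Diagnosis: conjugate multiplication — an infinity-minus-infinity difference with a surviving radical — multiply by the conjugate to cancel the divergence.


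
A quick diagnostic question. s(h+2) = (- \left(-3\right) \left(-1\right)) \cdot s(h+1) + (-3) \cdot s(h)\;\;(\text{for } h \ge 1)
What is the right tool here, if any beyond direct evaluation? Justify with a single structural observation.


Method: the characteristic-root method — every coefficient is a fixed number and the forcing is zero — substitute r^h and read off the root equation.


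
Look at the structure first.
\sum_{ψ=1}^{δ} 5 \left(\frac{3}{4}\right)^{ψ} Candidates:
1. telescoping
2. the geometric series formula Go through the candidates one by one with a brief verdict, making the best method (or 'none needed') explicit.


Technique: the geometric series formula — the ratio of consecutive terms is the constant \frac{3}{4}, independent of the index — a geometric sum.
- telescoping — computed from the summand as displayed, the partial sums build up without the pairwise collapse telescoping exploits.
- the geometric series formula: yes, a natural case for it.


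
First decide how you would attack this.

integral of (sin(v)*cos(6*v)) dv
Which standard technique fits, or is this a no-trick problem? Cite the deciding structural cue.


Technique: a trigonometric identity — the product sin(v)*cos(6*v) converts to a sum of single-frequency sinusoids via the product-to-sum identity.


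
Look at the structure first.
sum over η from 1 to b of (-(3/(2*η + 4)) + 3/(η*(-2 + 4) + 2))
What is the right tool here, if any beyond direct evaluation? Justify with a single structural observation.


Verdict: telescoping — each term adds 3/(η*(-2 + 4) + 2) and subtracts the same expression advanced one index; that subtracted piece cancels against the next term's added copy — only the boundary terms survive.


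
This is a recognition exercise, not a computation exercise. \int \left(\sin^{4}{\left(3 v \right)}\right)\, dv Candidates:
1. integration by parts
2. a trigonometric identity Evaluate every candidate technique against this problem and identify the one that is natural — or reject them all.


Best approach: a trigonometric identity — \sin^{4}{\left(3 v \right)} is an even power — the power-reduction identity rewrites it into first-degree cosines.
- integration by parts — not the natural route: no polynomial-kernel product appears — a recursive parts reduction of the trigonometric product exists, but the identity rewrite is direct.
- a trigonometric identity: applies; the problem has the shape this method handles.


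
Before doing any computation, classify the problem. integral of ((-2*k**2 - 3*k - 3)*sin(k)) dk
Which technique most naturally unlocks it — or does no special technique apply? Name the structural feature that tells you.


Verdict: integration by parts — -2*k**2 - 3*k - 3 dies after finitely many derivatives while sin(k) cycles under integration — the tabular/parts setup.


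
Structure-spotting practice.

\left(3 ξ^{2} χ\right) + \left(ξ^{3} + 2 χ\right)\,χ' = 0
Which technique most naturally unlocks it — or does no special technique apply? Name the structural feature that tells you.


Verdict: the exact-equation method — take the mixed partials of 3 ξ^{2} χ and ξ^{3} + 2 χ: they are equal, which certifies an exact differential.


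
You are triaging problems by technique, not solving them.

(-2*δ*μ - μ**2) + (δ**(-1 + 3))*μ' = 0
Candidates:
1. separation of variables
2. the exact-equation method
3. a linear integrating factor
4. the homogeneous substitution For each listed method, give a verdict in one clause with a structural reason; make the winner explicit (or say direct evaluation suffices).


Method: the homogeneous substitution — the slope's numerator and denominator have matching total degree, so it depends only on μ/δ and the ratio substitution collapses it. Rearranged, this also fits the Bernoulli template directly; the homogeneous substitution reads the structure without the rearrangement.
- separation of variables — no algebra isolates the independent variable on one side and the unknown on the other.
- the exact-equation method — the cross partial derivatives disagree, so no single potential exists.
- a linear integrating factor — the unknown enters nonlinearly (through a power, a denominator, or a transcendental function), which the linear integrating-factor recipe cannot absorb as-is — any repair would come from a preliminary substitution, not the factor.
- the homogeneous substitution: yes, a natural case for it.


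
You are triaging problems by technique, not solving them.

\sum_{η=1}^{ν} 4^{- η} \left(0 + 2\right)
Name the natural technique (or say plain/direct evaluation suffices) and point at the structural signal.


Verdict: the geometric series formula — consecutive terms stand in a fixed index-free ratio — the geometric sum formula closes it.


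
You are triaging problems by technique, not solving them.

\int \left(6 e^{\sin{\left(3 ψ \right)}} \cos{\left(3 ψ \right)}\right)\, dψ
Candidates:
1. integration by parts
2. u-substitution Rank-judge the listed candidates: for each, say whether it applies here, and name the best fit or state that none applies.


Verdict: u-substitution — collected, the integrand has one factor that is, up to a constant, the derivative of an inner expression the rest depends on — substitute for that inner expression.
- integration by parts — no split into a nonconstant polynomial times one of the standard kernels — exp, sine, or cosine of a linear argument, or a logarithm — applies here.
- u-substitution — yes, a natural case for it.


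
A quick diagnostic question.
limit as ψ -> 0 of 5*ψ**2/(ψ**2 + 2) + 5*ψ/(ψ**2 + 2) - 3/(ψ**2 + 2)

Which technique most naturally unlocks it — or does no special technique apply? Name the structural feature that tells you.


Method: no special technique — nothing blocks direct substitution at 0: plug in and finish.


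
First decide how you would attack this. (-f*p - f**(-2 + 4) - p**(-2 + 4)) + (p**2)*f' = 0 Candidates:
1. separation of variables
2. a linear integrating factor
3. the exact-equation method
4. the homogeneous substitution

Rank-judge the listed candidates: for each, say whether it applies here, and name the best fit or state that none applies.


Best approach: the homogeneous substitution — the slope's numerator and denominator share total degree; set v = f/p and the equation drops to separable form.
- separation of variables — no algebra isolates the independent variable on one side and the unknown on the other.
- a linear integrating factor — the unknown enters nonlinearly (through a power, a denominator, or a transcendental function), which the linear integrating-factor recipe cannot absorb as-is — any repair would come from a preliminary substitution, not the factor.
- the exact-equation method: the cross partial derivatives disagree, so no single potential exists.
- the homogeneous substitution: yes — fits the structure here.


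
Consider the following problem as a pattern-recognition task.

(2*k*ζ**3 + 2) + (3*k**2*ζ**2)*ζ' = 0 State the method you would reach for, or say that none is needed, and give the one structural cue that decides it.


Diagnosis: the exact-equation method — take the mixed partials of 2*k*ζ**3 + 2 and 3*k**2*ζ**2: they are equal, which certifies an exact differential.


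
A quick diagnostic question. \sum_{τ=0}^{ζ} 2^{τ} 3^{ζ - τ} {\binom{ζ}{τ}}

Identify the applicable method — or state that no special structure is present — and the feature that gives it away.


Best approach: the binomial theorem — binomial coefficients against complementary powers of 2 and 3: recognize the binomial expansion and resum.


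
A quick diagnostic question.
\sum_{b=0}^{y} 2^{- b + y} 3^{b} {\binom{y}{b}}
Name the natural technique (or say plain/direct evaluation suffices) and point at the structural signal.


Verdict: the binomial theorem — {\binom{y}{b}} weighting matched powers of 3 and 2 is the expanded form of (3 + 2)^y — fold it back up.


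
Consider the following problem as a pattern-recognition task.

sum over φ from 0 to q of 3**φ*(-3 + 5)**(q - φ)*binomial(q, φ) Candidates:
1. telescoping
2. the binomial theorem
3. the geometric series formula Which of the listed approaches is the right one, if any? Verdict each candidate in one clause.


Best approach: the binomial theorem — binomial coefficients against complementary powers of 3 and (-3 + 5): recognize the binomial expansion and resum.
- telescoping: the terms as presented offer no neighboring cancellation — a telescoping rewrite may exist, but the displayed structure does not hand one over.
- the binomial theorem — yes — fits the structure here.
- the geometric series formula: consecutive terms are not related by a fixed multiplier.


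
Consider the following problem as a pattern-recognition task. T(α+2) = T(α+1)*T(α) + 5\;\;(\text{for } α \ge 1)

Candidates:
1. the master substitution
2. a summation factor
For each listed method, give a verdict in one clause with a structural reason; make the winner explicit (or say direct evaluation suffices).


Technique: no special technique — the new term depends nonlinearly on the old ones, which disqualifies every superposition-based technique.
- the master substitution: no fixed divisor shrinks the index between calls.
- a summation factor — no summation factor applies — the rule is not linear in the sequence values.


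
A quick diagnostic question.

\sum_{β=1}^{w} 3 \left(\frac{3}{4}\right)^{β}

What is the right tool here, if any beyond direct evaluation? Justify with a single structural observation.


Technique: the geometric series formula — consecutive terms stand in a fixed index-free ratio — the geometric sum formula closes it.


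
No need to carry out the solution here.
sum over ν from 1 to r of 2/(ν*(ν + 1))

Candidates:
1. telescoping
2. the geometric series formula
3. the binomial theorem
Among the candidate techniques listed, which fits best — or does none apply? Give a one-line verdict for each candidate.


Best approach: telescoping — the denominator's roots in 2/(ν*(ν + 1)) sit an integer apart: decomposition produces a self-cancelling chain.
- telescoping — a fit — the right tool for this form.
- the geometric series formula: the ratio of consecutive terms depends on the index.
- the binomial theorem: no binomial coefficients pair with matched powers.


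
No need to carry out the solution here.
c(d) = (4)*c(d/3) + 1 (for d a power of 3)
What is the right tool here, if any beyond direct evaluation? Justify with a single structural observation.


Best approach: the master substitution — the recursive call is at index d/3 rather than a shift, a divide-and-conquer shape — substituting d = 3^m linearizes it.


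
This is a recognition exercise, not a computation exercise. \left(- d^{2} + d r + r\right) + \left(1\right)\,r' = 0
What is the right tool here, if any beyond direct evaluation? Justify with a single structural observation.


Best approach: a linear integrating factor — linear in the unknown with genuine forcing: multiply through by the exponential of the integrated coefficient and the left side closes into one derivative.


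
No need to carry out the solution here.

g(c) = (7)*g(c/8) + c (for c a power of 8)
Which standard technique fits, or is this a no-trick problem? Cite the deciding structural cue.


Technique: the master substitution — the call at c/8 makes this multiplicative recursion; the master-style substitution converts it to additive.


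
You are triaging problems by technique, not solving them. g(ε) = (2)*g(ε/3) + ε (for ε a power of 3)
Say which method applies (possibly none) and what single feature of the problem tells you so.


Technique: the master substitution — the recursive call is at index ε/3 rather than a shift, a divide-and-conquer shape — substituting ε = 3^m linearizes it.


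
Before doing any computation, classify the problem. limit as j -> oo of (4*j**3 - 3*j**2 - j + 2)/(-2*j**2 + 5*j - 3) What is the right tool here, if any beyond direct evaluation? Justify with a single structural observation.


Method: dominant-term comparison — at large j only the top-degree terms survive; compare the leading terms and the limit falls out. Differentiating the expression as a single quotient would eventually settle it as well; matching dominant growth settles it immediately.


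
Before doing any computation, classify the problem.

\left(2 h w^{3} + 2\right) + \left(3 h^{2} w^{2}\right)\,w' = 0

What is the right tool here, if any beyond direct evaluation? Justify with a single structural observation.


Verdict: the exact-equation method — the cross partial derivatives of 2 h w^{3} + 2 and 3 h^{2} w^{2} agree, so the left side is the total differential of one potential in h and w.


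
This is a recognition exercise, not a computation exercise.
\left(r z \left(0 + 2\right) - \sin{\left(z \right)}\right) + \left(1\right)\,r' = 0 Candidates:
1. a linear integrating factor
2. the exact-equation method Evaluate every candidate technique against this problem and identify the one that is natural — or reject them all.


Method: a linear integrating factor — linear in the unknown with genuine forcing: multiply through by the exponential of the integrated coefficient and the left side closes into one derivative.
- a linear integrating factor: applicable, and directly so.
- the exact-equation method: the cross partial derivatives disagree, so no single potential exists.


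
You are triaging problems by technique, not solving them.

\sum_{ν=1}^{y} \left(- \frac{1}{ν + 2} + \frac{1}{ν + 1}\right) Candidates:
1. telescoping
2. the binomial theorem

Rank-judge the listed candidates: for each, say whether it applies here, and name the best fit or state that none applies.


Best approach: telescoping — each term adds \frac{1}{ν + 1} and subtracts the same expression advanced one index; that subtracted piece cancels against the next term's added copy — only the boundary terms survive.
- telescoping: applicable, and directly so.
- the binomial theorem — no binomial coefficients pair up with complementary powers here.


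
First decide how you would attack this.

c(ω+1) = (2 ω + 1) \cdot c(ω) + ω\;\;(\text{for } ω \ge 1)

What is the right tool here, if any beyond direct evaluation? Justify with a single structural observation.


Verdict: a summation factor — the coefficient 2 ω + 1 drifts with the index, so no fixed root exists; normalizing by the cumulative product telescopes it.


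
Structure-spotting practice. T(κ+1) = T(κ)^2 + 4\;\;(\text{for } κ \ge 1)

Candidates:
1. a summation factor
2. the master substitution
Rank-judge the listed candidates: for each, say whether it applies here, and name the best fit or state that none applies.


Method: no special technique — the map from one term to the next is curved, not linear, so linear closed-form machinery does not attach.
- a summation factor: the recursion is nonlinear — outside the first-order linear family a summation factor addresses.
- the master substitution — there is no divide-the-index recursive argument.


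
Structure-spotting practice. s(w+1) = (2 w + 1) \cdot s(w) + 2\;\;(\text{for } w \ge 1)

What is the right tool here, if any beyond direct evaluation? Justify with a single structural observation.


Diagnosis: a summation factor — the coefficient 2 w + 1 drifts with the index, so no fixed root exists; normalizing by the cumulative product telescopes it.


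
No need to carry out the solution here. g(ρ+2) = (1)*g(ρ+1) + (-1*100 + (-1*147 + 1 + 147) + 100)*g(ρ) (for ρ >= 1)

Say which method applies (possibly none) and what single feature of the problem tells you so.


Method: the characteristic-root method — fixed numeric weights on consecutive terms and no forcing term added: the root method in its home territory.


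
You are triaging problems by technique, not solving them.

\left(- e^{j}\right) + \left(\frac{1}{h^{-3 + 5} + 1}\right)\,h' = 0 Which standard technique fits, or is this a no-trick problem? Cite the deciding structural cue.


Method: separation of variables — solved for the derivative, the right side splits multiplicatively into a function of each variable alone — divide and integrate each side. One could also solve this as an exact equation; with each coefficient in its own variable, separating is the same work with fewer steps.


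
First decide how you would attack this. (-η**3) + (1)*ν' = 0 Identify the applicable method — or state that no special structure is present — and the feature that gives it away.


Diagnosis: no special technique — the slope is a pure function of η; integrate both sides and be done.


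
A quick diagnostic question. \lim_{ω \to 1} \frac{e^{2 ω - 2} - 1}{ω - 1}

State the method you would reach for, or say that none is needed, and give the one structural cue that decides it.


Best approach: l'Hôpital's rule (0/0) — substituting 1 gives 0 over 0; differentiate top and bottom once and re-evaluate. A first-order expansion at the point is an equally standard path; the rule packages it.


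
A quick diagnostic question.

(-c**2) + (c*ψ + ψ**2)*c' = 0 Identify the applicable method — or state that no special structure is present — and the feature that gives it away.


Method: the homogeneous substitution — the slope is degree-zero homogeneous: the ratio substitution v = c/ψ collapses it. Rewriting — with the variables' roles exchanged where the shape demands it — would expose a Bernoulli structure too; the homogeneous substitution simply reads the degrees directly.


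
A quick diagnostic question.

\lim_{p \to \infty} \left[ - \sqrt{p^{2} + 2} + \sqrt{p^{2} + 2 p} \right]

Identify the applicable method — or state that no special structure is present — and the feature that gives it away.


Verdict: conjugate multiplication — the difference \sqrt{p^{2} + 2 p} - \sqrt{p^{2} + 2} is an ∞ − ∞ stalemate; its conjugate partner breaks the tie.


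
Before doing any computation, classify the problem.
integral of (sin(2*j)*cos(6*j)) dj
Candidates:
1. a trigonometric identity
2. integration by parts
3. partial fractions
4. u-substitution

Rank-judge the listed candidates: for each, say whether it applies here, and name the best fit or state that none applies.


Diagnosis: a trigonometric identity — the identity turns sin(2*j)*cos(6*j) into two lone cosines/sines, each trivially integrable.
- a trigonometric identity: yes, a natural case for it.
- integration by parts: not the natural route: no polynomial-kernel product appears — a recursive parts reduction of the trigonometric product exists, but the identity rewrite is direct.
- partial fractions: the expression is not a ratio of polynomials that decomposes further.
- u-substitution — no subexpression of the integrand serves as a whole-integral substitution inner — individual terms may offer their own, but none carries its derivative as a factor of the full integrand; a working change of variable would have to be constructed from outside the expression.


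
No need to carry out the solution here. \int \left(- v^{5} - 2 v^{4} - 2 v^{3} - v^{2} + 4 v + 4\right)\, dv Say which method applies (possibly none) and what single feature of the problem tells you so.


Technique: no special technique — a term-by-term power-rule job in v; no substitution or rearrangement earns its keep here.


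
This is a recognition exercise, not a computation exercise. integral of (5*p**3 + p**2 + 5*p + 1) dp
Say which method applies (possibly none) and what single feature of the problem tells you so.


Diagnosis: no special technique — every term is a constant multiple of a power of p; term-wise power-rule integration needs no preliminary transformation.


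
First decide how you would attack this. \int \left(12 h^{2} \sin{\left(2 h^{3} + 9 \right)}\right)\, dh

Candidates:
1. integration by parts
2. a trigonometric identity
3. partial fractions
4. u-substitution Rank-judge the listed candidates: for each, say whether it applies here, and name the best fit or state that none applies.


Method: u-substitution — set u = 2 h^{3} + 9: a constant multiple of its derivative, namely 12 h^{2}, is present as a factor once the integrand is collected, so the du is sitting there waiting.
- integration by parts: a polynomial factor is present, but its partner is not an exp, sine, or cosine of a degree-1 argument, nor a logarithm.
- a trigonometric identity — neither the even-power reduction nor the product-to-sum identity applies to this structure.
- partial fractions — the expression is not a ratio of polynomials that decomposes further.
- u-substitution — a fit — the right tool for this form.


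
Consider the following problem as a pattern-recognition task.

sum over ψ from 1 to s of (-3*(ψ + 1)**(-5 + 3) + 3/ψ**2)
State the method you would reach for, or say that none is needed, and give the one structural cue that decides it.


Diagnosis: telescoping — consecutive terms evaluate one function at adjacent indices (3/ψ**2 is its current value): one term's tail is the next term's head, so the chain collapses.


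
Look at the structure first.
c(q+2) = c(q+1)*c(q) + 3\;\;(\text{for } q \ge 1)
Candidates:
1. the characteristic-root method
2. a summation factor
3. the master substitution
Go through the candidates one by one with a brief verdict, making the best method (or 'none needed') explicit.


Method: no special technique — the recurrence is nonlinear in the sequence terms; no linear-recurrence method fits it as written — one iterates or studies it directly.
- the characteristic-root method — nonlinearity rules out exponential-mode superposition from the start.
- a summation factor: no summation factor applies — the rule is not linear in the sequence values.
- the master substitution: the recursive argument is a shift of the index, not a fixed fraction of it.


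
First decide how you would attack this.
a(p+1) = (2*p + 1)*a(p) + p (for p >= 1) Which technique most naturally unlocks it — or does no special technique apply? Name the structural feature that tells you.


Technique: a summation factor — first-order, linear, moving coefficient 2*p + 1: the discrete analogue of an integrating factor handles it.


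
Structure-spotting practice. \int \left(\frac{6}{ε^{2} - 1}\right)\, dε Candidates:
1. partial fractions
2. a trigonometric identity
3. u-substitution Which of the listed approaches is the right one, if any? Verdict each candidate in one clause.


Best approach: partial fractions — rational integrand, reducible denominator ε^{2} - 1: decompose first, integrate second.
- partial fractions — yes — fits the structure here.
- a trigonometric identity: there is no trigonometric structure at all — the integrand carries no sine or cosine to rewrite.
- u-substitution — no subexpression of the integrand serves as a whole-integral substitution inner — individual terms may offer their own, but none carries its derivative as a factor of the full integrand; a working change of variable would have to be constructed from outside the expression.


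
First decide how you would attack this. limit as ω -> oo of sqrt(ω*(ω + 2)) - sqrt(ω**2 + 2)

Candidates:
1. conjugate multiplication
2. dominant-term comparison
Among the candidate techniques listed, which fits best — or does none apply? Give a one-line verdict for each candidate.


Verdict: conjugate multiplication — sqrt(ω*(ω + 2)) and sqrt(ω**2 + 2) both blow up, but their difference is tame once the conjugate rationalizes it.
- conjugate multiplication — a fit — the right tool for this form.
- dominant-term comparison — leading-power comparison does not apply to this form.


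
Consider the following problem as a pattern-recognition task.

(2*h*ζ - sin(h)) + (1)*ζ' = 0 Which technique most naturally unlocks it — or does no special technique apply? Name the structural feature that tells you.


Diagnosis: a linear integrating factor — first power of ζ, nonzero forcing: the integrating-factor recipe applies verbatim with p = 2*h.


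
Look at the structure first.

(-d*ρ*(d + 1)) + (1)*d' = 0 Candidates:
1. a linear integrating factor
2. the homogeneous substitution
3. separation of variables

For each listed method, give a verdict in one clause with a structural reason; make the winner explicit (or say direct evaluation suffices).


Diagnosis: separation of variables — all dependence on the two variables factors apart, the defining separable shape. A Bernoulli rewrite would carry it as the equation stands — separating the variables needs no rearrangement either.
- a linear integrating factor — a nonlinear term in the unknown puts this outside the integrating-factor template.
- the homogeneous substitution — the ratio substitution does not collapse this equation.
- separation of variables — applicable, and directly so.


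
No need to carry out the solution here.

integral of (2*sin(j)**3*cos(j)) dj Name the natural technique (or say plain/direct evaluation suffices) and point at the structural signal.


Technique: u-substitution — collected, the integrand has one factor that is, up to a constant, the derivative of an inner expression the rest depends on — substitute for that inner expression.


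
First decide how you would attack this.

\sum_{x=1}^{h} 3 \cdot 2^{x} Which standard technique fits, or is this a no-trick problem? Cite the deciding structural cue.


Method: the geometric series formula — each term is 2 times the previous one, so the geometric-series formula applies directly.


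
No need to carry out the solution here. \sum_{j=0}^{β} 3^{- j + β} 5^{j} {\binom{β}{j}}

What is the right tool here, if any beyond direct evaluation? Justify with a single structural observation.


Method: the binomial theorem — terms weighting {\binom{β}{j}} against matched powers of 5 and 3 reassemble into (5 + 3)^β by the binomial theorem.


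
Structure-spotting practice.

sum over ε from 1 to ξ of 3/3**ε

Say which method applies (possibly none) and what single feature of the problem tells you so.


Diagnosis: the geometric series formula — consecutive terms stand in a fixed index-free ratio — the geometric sum formula closes it.


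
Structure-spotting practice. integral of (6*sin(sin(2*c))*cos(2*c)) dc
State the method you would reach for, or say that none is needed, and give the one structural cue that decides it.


Method: u-substitution — structure check: outer function, inner expression sin(2*c), inner derivative as a factor — the classic u = sin(2*c) pattern.


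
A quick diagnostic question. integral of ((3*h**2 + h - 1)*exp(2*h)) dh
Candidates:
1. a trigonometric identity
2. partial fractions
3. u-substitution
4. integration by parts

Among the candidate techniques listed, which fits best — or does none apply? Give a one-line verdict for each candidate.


Technique: integration by parts — a polynomial 3*h**2 + h - 1 against the kernel exp(2*h) is the signature bounded-ladder case for integration by parts.
- a trigonometric identity: with no trigonometric functions present, identity rewriting has no target.
- partial fractions: the expression is not a ratio of polynomials that decomposes further.
- u-substitution — no subexpression of the integrand serves as a whole-integral substitution inner — individual terms may offer their own, but none carries its derivative as a factor of the full integrand; a working change of variable would have to be constructed from outside the expression.
- integration by parts — applies; the problem has the shape this method handles.


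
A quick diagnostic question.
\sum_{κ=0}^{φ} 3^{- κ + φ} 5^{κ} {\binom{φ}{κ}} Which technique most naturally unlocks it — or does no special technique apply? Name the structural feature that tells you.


Method: the binomial theorem — terms weighting {\binom{φ}{κ}} against matched powers of 5 and 3 reassemble into (5 + 3)^φ by the binomial theorem.


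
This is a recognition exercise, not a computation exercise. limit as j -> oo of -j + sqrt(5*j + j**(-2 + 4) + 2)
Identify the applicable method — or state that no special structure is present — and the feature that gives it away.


Diagnosis: conjugate multiplication — the difference sqrt(5*j + j**(-2 + 4) + 2) - j is an ∞ − ∞ stalemate; its conjugate partner breaks the tie.


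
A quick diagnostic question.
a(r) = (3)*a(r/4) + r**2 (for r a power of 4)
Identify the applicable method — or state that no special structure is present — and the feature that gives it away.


Technique: the master substitution — recursion at r/4 is multiplicative in the index; logarithmic reindexing via r = 4^m linearizes it.


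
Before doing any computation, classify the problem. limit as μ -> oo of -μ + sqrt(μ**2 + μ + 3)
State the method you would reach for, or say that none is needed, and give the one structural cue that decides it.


Method: conjugate multiplication — two divergent pieces with a minus sign between them and a radical in the mix: rationalize sqrt(μ**2 + μ + 3) - μ before any limit law applies.


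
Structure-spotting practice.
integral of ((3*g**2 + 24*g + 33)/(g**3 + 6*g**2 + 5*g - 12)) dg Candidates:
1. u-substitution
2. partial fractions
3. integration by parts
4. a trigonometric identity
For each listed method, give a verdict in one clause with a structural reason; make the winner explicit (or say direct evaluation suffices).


Technique: partial fractions — the bottom, g**3 + 6*g**2 + 5*g - 12, comes apart into simple factors, and a proper rational function over split factors decomposes.
- u-substitution — no subexpression of the integrand pairs with its own derivative as a factor — individual terms may offer their own substitutions, but any change of variable covering the whole integral would have to be constructed from outside the expression.
- partial fractions — yes, a natural case for it.
- integration by parts — the nonconstant-polynomial-times-standard-kernel pattern (an exp, sine, cosine, or logarithm partner) is absent.
- a trigonometric identity: with no trigonometric functions present, identity rewriting has no target.


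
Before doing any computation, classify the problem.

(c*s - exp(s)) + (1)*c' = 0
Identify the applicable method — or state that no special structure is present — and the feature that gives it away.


Best approach: a linear integrating factor — the unknown enters only to the first power against a nonzero forcing term — the integrating-factor template applies directly.


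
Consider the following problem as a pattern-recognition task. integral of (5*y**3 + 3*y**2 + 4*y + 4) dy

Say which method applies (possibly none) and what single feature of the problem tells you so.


Verdict: no special technique — the integrand is a sum of constant multiples of powers of y — integrate term by term.


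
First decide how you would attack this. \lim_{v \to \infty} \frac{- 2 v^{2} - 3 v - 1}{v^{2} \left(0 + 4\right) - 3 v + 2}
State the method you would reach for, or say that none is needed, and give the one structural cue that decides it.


Best approach: dominant-term comparison — as v grows, only the highest-degree terms matter — compare leading terms and read the limit off. l'Hôpital's at-infinity variant applies to the expression viewed as a single quotient; the leading-term comparison is the direct route.


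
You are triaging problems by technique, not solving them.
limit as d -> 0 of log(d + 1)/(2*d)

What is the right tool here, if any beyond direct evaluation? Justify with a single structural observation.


Method: l'Hôpital's rule (0/0) — the 0/0 form at 0 is the signature situation for l'Hôpital's rule. Expanding numerator and denominator to first order gives the same value — the rule automates exactly that.
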